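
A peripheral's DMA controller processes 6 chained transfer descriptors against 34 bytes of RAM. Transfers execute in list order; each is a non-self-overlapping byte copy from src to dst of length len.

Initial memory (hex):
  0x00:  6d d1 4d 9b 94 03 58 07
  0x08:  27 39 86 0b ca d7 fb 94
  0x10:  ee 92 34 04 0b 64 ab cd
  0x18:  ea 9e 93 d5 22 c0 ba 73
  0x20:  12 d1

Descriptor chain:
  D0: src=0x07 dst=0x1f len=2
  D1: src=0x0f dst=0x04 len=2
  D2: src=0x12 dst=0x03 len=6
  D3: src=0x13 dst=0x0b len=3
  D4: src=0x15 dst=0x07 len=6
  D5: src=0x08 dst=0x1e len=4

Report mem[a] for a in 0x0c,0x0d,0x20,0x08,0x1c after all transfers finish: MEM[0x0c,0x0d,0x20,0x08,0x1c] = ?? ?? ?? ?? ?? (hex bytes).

MEM[0x0c,0x0d,0x20,0x08,0x1c] = 93 64 ea ab 22

D0: mem[0x1f..0x20] <- [07 27]
D1: mem[0x04..0x05] <- [94 ee]
D2: mem[0x03..0x08] <- [34 04 0b 64 ab cd]
D3: mem[0x0b..0x0d] <- [04 0b 64]
D4: mem[0x07..0x0c] <- [64 ab cd ea 9e 93]
D5: mem[0x1e..0x21] <- [ab cd ea 9e]
query mem[0x0c]=0x93, mem[0x0d]=0x64, mem[0x20]=0xea, mem[0x08]=0xab, mem[0x1c]=0x22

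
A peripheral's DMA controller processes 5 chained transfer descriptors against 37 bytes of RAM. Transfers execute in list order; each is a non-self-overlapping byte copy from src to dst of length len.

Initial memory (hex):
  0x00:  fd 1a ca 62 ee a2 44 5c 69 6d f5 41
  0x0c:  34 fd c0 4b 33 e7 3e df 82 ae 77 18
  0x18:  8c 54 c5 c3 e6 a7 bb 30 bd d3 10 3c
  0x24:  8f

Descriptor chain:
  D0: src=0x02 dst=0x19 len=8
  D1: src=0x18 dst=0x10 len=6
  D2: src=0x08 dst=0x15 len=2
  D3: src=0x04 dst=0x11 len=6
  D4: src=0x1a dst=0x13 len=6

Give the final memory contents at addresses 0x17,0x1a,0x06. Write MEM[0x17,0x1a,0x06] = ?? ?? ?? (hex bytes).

[0] 0x02->0x19 len=8 : ca 62 ee a2 44 5c 69 6d
[1] 0x18->0x10 len=6 : 8c ca 62 ee a2 44
[2] 0x08->0x15 len=2 : 69 6d
[3] 0x04->0x11 len=6 : ee a2 44 5c 69 6d
[4] 0x1a->0x13 len=6 : 62 ee a2 44 5c 69
query mem[0x17]=0x5c, mem[0x1a]=0x62, mem[0x06]=0x44

MEM[0x17,0x1a,0x06] = 5c 62 44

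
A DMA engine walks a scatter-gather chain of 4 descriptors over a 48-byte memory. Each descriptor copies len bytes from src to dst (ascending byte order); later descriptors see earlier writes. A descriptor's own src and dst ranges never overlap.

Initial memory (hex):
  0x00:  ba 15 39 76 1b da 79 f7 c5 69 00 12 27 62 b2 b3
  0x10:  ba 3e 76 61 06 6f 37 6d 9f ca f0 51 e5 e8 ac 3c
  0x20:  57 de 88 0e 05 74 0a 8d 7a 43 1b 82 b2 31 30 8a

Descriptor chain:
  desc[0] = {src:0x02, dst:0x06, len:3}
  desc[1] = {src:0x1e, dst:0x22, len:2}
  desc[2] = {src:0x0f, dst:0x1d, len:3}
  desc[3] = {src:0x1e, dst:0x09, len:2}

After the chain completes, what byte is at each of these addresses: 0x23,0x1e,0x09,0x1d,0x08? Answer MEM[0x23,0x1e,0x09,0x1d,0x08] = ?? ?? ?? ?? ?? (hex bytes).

MEM[0x23,0x1e,0x09,0x1d,0x08] = 3c ba ba b3 1b

  after D0: wrote 3B at 0x06 = 39761b
  after D1: wrote 2B at 0x22 = ac3c
  after D2: wrote 3B at 0x1d = b3ba3e
  after D3: wrote 2B at 0x09 = ba3e
query mem[0x23]=0x3c, mem[0x1e]=0xba, mem[0x09]=0xba, mem[0x1d]=0xb3, mem[0x08]=0x1b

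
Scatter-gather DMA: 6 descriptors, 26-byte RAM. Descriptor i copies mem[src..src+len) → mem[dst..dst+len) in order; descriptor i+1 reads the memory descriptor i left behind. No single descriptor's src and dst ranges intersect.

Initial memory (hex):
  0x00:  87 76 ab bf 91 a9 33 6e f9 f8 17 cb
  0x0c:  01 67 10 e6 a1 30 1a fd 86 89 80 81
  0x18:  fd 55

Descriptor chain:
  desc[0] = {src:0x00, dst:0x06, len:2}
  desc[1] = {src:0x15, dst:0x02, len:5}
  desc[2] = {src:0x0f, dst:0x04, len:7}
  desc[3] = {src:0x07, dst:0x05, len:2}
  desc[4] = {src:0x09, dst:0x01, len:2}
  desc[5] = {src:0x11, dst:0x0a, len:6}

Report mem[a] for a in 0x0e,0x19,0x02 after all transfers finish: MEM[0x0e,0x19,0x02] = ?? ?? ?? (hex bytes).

MEM[0x0e,0x19,0x02] = 89 55 89

[0] 0x00->0x06 len=2 : 87 76
[1] 0x15->0x02 len=5 : 89 80 81 fd 55
[2] 0x0f->0x04 len=7 : e6 a1 30 1a fd 86 89
[3] 0x07->0x05 len=2 : 1a fd
[4] 0x09->0x01 len=2 : 86 89
[5] 0x11->0x0a len=6 : 30 1a fd 86 89 80
query mem[0x0e]=0x89, mem[0x19]=0x55, mem[0x02]=0x89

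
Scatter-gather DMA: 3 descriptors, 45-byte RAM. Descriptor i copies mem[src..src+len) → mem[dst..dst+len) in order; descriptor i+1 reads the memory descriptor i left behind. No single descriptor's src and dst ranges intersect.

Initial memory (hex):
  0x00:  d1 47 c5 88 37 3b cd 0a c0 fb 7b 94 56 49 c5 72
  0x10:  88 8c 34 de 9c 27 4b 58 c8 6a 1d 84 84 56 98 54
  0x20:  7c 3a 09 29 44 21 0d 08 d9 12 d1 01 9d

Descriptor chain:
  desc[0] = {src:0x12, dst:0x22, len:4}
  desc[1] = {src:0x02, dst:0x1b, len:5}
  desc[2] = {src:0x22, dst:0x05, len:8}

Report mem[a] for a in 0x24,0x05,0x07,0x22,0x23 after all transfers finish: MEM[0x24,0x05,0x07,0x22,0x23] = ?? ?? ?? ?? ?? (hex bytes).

D0: mem[0x22..0x25] <- [34 de 9c 27]
D1: mem[0x1b..0x1f] <- [c5 88 37 3b cd]
D2: mem[0x05..0x0c] <- [34 de 9c 27 0d 08 d9 12]
query mem[0x24]=0x9c, mem[0x05]=0x34, mem[0x07]=0x9c, mem[0x22]=0x34, mem[0x23]=0xde

MEM[0x24,0x05,0x07,0x22,0x23] = 9c 34 9c 34 de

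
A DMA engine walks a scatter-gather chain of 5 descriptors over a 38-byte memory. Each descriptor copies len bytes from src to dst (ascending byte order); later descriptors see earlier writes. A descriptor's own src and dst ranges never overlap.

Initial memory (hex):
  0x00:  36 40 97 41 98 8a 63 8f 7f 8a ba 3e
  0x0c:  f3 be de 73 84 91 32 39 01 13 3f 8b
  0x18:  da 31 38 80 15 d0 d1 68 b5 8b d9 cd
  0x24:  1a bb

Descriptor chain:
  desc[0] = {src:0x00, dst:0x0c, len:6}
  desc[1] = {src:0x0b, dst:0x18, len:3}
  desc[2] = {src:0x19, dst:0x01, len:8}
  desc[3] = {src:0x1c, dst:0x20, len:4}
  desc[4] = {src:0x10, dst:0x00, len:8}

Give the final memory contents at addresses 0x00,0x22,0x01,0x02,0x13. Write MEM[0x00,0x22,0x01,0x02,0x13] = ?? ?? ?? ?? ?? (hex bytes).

MEM[0x00,0x22,0x01,0x02,0x13] = 98 d1 8a 32 39

  after D0: wrote 6B at 0x0c = 36409741988a
  after D1: wrote 3B at 0x18 = 3e3640
  after D2: wrote 8B at 0x01 = 36408015d0d168b5
  after D3: wrote 4B at 0x20 = 15d0d168
  after D4: wrote 8B at 0x00 = 988a323901133f8b
query mem[0x00]=0x98, mem[0x22]=0xd1, mem[0x01]=0x8a, mem[0x02]=0x32, mem[0x13]=0x39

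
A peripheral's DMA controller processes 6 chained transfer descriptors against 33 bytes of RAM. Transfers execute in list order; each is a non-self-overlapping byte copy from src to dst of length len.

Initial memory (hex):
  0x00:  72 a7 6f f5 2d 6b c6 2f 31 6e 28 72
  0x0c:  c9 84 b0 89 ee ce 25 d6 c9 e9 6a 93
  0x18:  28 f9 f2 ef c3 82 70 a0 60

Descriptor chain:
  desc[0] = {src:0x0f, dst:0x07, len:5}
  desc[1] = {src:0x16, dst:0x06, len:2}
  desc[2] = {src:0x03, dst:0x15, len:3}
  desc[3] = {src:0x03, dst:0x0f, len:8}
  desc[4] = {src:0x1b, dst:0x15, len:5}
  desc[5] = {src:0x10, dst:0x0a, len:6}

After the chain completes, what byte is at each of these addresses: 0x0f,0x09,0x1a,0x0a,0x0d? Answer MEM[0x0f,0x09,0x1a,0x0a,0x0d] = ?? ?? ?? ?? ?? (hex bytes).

[0] 0x0f->0x07 len=5 : 89 ee ce 25 d6
[1] 0x16->0x06 len=2 : 6a 93
[2] 0x03->0x15 len=3 : f5 2d 6b
[3] 0x03->0x0f len=8 : f5 2d 6b 6a 93 ee ce 25
[4] 0x1b->0x15 len=5 : ef c3 82 70 a0
[5] 0x10->0x0a len=6 : 2d 6b 6a 93 ee ef
query mem[0x0f]=0xef, mem[0x09]=0xce, mem[0x1a]=0xf2, mem[0x0a]=0x2d, mem[0x0d]=0x93

MEM[0x0f,0x09,0x1a,0x0a,0x0d] = ef ce f2 2d 93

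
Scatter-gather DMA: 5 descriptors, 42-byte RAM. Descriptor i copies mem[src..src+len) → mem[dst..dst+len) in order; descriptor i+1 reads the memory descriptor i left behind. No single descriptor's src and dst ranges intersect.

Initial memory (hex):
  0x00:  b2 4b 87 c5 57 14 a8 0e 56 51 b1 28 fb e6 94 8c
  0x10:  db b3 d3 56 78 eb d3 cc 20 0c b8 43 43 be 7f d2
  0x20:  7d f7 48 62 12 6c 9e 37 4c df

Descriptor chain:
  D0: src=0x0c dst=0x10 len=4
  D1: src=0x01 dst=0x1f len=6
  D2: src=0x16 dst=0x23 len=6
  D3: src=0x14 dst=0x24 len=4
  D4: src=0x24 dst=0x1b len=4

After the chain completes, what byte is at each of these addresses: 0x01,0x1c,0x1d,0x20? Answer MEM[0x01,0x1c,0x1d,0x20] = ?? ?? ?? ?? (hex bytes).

D0: mem[0x10..0x13] <- [fb e6 94 8c]
D1: mem[0x1f..0x24] <- [4b 87 c5 57 14 a8]
D2: mem[0x23..0x28] <- [d3 cc 20 0c b8 43]
D3: mem[0x24..0x27] <- [78 eb d3 cc]
D4: mem[0x1b..0x1e] <- [78 eb d3 cc]
query mem[0x01]=0x4b, mem[0x1c]=0xeb, mem[0x1d]=0xd3, mem[0x20]=0x87

MEM[0x01,0x1c,0x1d,0x20] = 4b eb d3 87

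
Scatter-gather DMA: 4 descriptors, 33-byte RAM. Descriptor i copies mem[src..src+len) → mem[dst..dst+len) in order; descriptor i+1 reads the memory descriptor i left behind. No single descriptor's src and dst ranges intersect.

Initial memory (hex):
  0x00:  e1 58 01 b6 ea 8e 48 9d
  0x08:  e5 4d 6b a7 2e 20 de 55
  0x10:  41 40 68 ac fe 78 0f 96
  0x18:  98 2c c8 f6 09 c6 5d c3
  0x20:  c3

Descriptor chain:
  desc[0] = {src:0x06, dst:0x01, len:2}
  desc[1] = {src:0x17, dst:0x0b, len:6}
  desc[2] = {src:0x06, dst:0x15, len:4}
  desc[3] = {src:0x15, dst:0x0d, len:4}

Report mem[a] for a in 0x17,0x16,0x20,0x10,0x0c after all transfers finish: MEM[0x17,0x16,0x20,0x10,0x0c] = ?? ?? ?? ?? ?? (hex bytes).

[0] 0x06->0x01 len=2 : 48 9d
[1] 0x17->0x0b len=6 : 96 98 2c c8 f6 09
[2] 0x06->0x15 len=4 : 48 9d e5 4d
[3] 0x15->0x0d len=4 : 48 9d e5 4d
query mem[0x17]=0xe5, mem[0x16]=0x9d, mem[0x20]=0xc3, mem[0x10]=0x4d, mem[0x0c]=0x98

MEM[0x17,0x16,0x20,0x10,0x0c] = e5 9d c3 4d 98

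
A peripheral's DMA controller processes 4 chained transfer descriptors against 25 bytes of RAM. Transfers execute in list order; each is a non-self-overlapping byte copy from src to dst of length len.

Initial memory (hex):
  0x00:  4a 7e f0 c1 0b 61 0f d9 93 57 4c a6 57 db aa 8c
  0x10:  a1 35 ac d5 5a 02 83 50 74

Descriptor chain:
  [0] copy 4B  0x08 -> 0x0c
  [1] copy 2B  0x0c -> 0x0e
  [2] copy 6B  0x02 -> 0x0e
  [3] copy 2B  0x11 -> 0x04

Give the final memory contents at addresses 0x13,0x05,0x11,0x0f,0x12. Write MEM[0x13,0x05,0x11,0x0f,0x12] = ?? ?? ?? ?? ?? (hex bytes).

MEM[0x13,0x05,0x11,0x0f,0x12] = d9 0f 61 c1 0f

D0: mem[0x0c..0x0f] <- [93 57 4c a6]
D1: mem[0x0e..0x0f] <- [93 57]
D2: mem[0x0e..0x13] <- [f0 c1 0b 61 0f d9]
D3: mem[0x04..0x05] <- [61 0f]
query mem[0x13]=0xd9, mem[0x05]=0x0f, mem[0x11]=0x61, mem[0x0f]=0xc1, mem[0x12]=0x0f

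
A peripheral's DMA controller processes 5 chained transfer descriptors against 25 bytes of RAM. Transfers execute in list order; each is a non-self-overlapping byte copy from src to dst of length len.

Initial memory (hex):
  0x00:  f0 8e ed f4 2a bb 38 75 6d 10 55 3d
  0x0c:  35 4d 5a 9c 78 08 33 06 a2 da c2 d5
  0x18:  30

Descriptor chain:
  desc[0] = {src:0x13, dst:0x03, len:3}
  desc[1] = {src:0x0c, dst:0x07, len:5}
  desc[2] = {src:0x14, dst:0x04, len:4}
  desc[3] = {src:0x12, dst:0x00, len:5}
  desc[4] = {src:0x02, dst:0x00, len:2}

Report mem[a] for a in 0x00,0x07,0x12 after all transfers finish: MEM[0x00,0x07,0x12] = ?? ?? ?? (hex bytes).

MEM[0x00,0x07,0x12] = a2 d5 33

#0 dst[0x03+3] := {0x06,0xa2,0xda}
#1 dst[0x07+5] := {0x35,0x4d,0x5a,0x9c,0x78}
#2 dst[0x04+4] := {0xa2,0xda,0xc2,0xd5}
#3 dst[0x00+5] := {0x33,0x06,0xa2,0xda,0xc2}
#4 dst[0x00+2] := {0xa2,0xda}
query mem[0x00]=0xa2, mem[0x07]=0xd5, mem[0x12]=0x33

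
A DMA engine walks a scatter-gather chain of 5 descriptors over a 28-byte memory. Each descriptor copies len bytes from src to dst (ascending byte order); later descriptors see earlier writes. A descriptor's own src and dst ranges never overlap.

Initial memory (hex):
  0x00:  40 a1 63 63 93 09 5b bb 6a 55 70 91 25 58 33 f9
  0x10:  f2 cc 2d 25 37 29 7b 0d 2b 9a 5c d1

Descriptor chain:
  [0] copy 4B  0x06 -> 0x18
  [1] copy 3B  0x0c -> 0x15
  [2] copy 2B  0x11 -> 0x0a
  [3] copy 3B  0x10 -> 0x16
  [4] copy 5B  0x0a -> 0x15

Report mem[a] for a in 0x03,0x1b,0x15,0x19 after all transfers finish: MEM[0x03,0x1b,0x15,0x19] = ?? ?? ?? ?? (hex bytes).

MEM[0x03,0x1b,0x15,0x19] = 63 55 cc 33

D0: mem[0x18..0x1b] <- [5b bb 6a 55]
D1: mem[0x15..0x17] <- [25 58 33]
D2: mem[0x0a..0x0b] <- [cc 2d]
D3: mem[0x16..0x18] <- [f2 cc 2d]
D4: mem[0x15..0x19] <- [cc 2d 25 58 33]
query mem[0x03]=0x63, mem[0x1b]=0x55, mem[0x15]=0xcc, mem[0x19]=0x33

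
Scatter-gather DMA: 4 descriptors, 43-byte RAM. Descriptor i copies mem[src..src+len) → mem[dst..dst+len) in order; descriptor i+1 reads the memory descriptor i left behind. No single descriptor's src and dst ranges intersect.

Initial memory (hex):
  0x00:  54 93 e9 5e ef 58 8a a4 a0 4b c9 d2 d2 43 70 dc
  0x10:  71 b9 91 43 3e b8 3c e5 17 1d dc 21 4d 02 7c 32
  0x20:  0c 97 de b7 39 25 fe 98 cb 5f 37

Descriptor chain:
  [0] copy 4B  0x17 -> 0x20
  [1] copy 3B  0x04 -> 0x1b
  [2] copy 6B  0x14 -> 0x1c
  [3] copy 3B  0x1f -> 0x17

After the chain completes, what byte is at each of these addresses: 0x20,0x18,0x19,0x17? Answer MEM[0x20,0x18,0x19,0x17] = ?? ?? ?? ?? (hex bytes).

  after D0: wrote 4B at 0x20 = e5171ddc
  after D1: wrote 3B at 0x1b = ef588a
  after D2: wrote 6B at 0x1c = 3eb83ce5171d
  after D3: wrote 3B at 0x17 = e5171d
query mem[0x20]=0x17, mem[0x18]=0x17, mem[0x19]=0x1d, mem[0x17]=0xe5

MEM[0x20,0x18,0x19,0x17] = 17 17 1d e5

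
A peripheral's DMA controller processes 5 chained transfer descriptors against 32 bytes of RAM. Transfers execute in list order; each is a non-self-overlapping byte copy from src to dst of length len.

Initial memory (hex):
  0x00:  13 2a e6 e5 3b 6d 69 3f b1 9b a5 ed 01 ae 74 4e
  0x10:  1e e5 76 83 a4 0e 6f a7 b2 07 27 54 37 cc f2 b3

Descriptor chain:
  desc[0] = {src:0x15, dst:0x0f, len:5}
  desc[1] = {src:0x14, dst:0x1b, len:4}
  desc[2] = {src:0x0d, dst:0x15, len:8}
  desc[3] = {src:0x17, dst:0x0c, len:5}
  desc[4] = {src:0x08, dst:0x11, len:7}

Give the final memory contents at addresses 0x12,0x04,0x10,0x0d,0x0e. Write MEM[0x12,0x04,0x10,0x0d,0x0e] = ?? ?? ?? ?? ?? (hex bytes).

#0 dst[0x0f+5] := {0x0e,0x6f,0xa7,0xb2,0x07}
#1 dst[0x1b+4] := {0xa4,0x0e,0x6f,0xa7}
#2 dst[0x15+8] := {0xae,0x74,0x0e,0x6f,0xa7,0xb2,0x07,0xa4}
#3 dst[0x0c+5] := {0x0e,0x6f,0xa7,0xb2,0x07}
#4 dst[0x11+7] := {0xb1,0x9b,0xa5,0xed,0x0e,0x6f,0xa7}
query mem[0x12]=0x9b, mem[0x04]=0x3b, mem[0x10]=0x07, mem[0x0d]=0x6f, mem[0x0e]=0xa7

MEM[0x12,0x04,0x10,0x0d,0x0e] = 9b 3b 07 6f a7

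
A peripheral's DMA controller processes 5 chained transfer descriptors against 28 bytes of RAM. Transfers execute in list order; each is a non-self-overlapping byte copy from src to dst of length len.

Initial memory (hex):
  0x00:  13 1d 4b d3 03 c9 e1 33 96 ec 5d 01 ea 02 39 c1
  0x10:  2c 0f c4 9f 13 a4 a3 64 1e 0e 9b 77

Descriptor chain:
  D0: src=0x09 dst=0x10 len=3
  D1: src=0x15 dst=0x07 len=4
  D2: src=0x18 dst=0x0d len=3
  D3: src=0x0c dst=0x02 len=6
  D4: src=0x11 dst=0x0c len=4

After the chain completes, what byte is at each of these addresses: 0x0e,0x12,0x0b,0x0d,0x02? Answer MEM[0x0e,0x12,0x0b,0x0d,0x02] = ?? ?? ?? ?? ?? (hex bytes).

  after D0: wrote 3B at 0x10 = ec5d01
  after D1: wrote 4B at 0x07 = a4a3641e
  after D2: wrote 3B at 0x0d = 1e0e9b
  after D3: wrote 6B at 0x02 = ea1e0e9bec5d
  after D4: wrote 4B at 0x0c = 5d019f13
query mem[0x0e]=0x9f, mem[0x12]=0x01, mem[0x0b]=0x01, mem[0x0d]=0x01, mem[0x02]=0xea

MEM[0x0e,0x12,0x0b,0x0d,0x02] = 9f 01 01 01 ea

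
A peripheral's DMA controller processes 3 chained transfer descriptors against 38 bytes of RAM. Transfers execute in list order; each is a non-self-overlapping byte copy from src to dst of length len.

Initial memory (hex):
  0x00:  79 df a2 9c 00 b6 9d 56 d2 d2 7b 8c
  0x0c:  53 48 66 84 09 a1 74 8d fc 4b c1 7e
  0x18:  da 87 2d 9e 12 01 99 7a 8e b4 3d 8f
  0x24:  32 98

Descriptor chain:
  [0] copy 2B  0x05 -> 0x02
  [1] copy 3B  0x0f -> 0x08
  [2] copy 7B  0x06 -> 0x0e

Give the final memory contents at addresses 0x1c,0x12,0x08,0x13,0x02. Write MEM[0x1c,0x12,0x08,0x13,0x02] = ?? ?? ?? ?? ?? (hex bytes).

D0: mem[0x02..0x03] <- [b6 9d]
D1: mem[0x08..0x0a] <- [84 09 a1]
D2: mem[0x0e..0x14] <- [9d 56 84 09 a1 8c 53]
query mem[0x1c]=0x12, mem[0x12]=0xa1, mem[0x08]=0x84, mem[0x13]=0x8c, mem[0x02]=0xb6

MEM[0x1c,0x12,0x08,0x13,0x02] = 12 a1 84 8c b6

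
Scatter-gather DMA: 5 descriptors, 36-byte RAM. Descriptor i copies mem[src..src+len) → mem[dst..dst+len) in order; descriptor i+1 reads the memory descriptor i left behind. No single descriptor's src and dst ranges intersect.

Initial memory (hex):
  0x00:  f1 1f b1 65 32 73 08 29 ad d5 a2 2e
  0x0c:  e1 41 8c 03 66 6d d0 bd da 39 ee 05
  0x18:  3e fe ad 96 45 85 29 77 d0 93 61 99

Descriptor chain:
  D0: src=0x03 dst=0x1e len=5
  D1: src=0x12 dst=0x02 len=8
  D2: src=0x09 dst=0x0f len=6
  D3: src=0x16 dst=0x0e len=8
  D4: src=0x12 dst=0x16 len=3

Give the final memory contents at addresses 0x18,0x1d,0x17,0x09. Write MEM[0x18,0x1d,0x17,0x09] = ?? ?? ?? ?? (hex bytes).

D0: mem[0x1e..0x22] <- [65 32 73 08 29]
D1: mem[0x02..0x09] <- [d0 bd da 39 ee 05 3e fe]
D2: mem[0x0f..0x14] <- [fe a2 2e e1 41 8c]
D3: mem[0x0e..0x15] <- [ee 05 3e fe ad 96 45 85]
D4: mem[0x16..0x18] <- [ad 96 45]
query mem[0x18]=0x45, mem[0x1d]=0x85, mem[0x17]=0x96, mem[0x09]=0xfe

MEM[0x18,0x1d,0x17,0x09] = 45 85 96 fe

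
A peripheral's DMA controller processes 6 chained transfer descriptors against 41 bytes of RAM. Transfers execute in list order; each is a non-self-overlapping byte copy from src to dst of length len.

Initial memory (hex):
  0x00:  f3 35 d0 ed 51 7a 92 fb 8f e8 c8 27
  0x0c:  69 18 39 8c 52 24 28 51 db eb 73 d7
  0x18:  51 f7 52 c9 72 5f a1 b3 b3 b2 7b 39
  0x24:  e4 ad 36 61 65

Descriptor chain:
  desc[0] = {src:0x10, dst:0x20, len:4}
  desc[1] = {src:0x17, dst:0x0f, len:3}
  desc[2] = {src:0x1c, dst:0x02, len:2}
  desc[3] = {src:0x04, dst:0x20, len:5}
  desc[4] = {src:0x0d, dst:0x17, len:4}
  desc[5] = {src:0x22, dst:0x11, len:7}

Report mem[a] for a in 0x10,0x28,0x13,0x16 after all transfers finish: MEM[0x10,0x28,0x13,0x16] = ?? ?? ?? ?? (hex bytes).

MEM[0x10,0x28,0x13,0x16] = 51 65 8f 61

[0] 0x10->0x20 len=4 : 52 24 28 51
[1] 0x17->0x0f len=3 : d7 51 f7
[2] 0x1c->0x02 len=2 : 72 5f
[3] 0x04->0x20 len=5 : 51 7a 92 fb 8f
[4] 0x0d->0x17 len=4 : 18 39 d7 51
[5] 0x22->0x11 len=7 : 92 fb 8f ad 36 61 65
query mem[0x10]=0x51, mem[0x28]=0x65, mem[0x13]=0x8f, mem[0x16]=0x61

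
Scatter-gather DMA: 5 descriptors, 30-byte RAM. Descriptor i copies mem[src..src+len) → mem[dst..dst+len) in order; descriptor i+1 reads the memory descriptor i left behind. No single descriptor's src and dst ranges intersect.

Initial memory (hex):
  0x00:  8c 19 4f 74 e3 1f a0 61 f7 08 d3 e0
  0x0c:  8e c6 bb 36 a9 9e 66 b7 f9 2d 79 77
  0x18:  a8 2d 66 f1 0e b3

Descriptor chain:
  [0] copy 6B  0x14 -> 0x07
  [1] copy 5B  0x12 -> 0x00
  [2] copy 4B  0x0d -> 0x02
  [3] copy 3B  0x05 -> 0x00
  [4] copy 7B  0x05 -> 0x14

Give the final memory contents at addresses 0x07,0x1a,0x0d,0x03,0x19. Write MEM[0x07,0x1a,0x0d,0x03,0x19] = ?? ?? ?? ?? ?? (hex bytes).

MEM[0x07,0x1a,0x0d,0x03,0x19] = f9 a8 c6 bb 77

[0] 0x14->0x07 len=6 : f9 2d 79 77 a8 2d
[1] 0x12->0x00 len=5 : 66 b7 f9 2d 79
[2] 0x0d->0x02 len=4 : c6 bb 36 a9
[3] 0x05->0x00 len=3 : a9 a0 f9
[4] 0x05->0x14 len=7 : a9 a0 f9 2d 79 77 a8
query mem[0x07]=0xf9, mem[0x1a]=0xa8, mem[0x0d]=0xc6, mem[0x03]=0xbb, mem[0x19]=0x77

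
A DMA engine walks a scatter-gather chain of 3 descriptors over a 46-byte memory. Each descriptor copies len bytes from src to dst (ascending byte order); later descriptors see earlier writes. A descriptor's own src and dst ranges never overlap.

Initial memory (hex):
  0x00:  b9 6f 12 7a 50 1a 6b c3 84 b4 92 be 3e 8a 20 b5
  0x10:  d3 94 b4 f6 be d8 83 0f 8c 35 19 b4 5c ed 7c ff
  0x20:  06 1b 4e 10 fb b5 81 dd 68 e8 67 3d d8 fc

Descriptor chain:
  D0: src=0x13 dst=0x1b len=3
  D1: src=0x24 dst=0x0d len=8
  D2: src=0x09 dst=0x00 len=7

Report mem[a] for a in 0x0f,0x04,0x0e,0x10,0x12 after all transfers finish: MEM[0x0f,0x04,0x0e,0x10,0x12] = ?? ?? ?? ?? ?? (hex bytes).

MEM[0x0f,0x04,0x0e,0x10,0x12] = 81 fb b5 dd e8

  after D0: wrote 3B at 0x1b = f6bed8
  after D1: wrote 8B at 0x0d = fbb581dd68e8673d
  after D2: wrote 7B at 0x00 = b492be3efbb581
query mem[0x0f]=0x81, mem[0x04]=0xfb, mem[0x0e]=0xb5, mem[0x10]=0xdd, mem[0x12]=0xe8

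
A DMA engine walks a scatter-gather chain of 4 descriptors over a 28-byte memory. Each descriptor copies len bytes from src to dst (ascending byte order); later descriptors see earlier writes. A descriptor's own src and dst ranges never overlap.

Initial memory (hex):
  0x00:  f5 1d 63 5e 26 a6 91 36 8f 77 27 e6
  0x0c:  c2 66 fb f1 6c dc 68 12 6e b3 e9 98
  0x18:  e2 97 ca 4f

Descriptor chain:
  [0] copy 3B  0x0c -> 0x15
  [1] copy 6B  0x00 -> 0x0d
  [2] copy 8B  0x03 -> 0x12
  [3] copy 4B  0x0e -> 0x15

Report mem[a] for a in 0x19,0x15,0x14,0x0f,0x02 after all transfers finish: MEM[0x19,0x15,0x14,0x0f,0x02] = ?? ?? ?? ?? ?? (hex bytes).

MEM[0x19,0x15,0x14,0x0f,0x02] = 27 1d a6 63 63

[0] 0x0c->0x15 len=3 : c2 66 fb
[1] 0x00->0x0d len=6 : f5 1d 63 5e 26 a6
[2] 0x03->0x12 len=8 : 5e 26 a6 91 36 8f 77 27
[3] 0x0e->0x15 len=4 : 1d 63 5e 26
query mem[0x19]=0x27, mem[0x15]=0x1d, mem[0x14]=0xa6, mem[0x0f]=0x63, mem[0x02]=0x63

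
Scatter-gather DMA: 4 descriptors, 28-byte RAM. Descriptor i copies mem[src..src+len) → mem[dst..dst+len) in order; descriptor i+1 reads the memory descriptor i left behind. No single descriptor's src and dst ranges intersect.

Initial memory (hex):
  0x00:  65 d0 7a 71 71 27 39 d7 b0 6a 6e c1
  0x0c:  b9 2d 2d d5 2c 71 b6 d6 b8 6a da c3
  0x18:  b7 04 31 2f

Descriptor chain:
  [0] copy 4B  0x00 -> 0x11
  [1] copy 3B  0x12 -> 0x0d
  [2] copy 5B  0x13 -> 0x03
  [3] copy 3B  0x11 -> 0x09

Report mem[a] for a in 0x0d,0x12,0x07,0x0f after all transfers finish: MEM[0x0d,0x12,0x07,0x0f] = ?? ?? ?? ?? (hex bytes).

#0 dst[0x11+4] := {0x65,0xd0,0x7a,0x71}
#1 dst[0x0d+3] := {0xd0,0x7a,0x71}
#2 dst[0x03+5] := {0x7a,0x71,0x6a,0xda,0xc3}
#3 dst[0x09+3] := {0x65,0xd0,0x7a}
query mem[0x0d]=0xd0, mem[0x12]=0xd0, mem[0x07]=0xc3, mem[0x0f]=0x71

MEM[0x0d,0x12,0x07,0x0f] = d0 d0 c3 71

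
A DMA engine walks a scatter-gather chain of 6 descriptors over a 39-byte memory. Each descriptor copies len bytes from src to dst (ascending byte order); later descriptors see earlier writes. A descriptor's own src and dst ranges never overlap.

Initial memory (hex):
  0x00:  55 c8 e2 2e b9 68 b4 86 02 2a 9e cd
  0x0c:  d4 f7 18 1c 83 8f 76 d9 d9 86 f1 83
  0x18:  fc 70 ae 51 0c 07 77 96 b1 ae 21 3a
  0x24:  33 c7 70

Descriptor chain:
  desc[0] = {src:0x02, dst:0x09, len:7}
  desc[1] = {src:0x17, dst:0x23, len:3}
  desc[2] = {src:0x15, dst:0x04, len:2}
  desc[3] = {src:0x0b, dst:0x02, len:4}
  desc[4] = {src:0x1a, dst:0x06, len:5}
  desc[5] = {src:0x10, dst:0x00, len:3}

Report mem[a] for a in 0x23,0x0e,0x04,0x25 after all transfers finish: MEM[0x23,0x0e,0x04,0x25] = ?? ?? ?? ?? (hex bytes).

[0] 0x02->0x09 len=7 : e2 2e b9 68 b4 86 02
[1] 0x17->0x23 len=3 : 83 fc 70
[2] 0x15->0x04 len=2 : 86 f1
[3] 0x0b->0x02 len=4 : b9 68 b4 86
[4] 0x1a->0x06 len=5 : ae 51 0c 07 77
[5] 0x10->0x00 len=3 : 83 8f 76
query mem[0x23]=0x83, mem[0x0e]=0x86, mem[0x04]=0xb4, mem[0x25]=0x70

MEM[0x23,0x0e,0x04,0x25] = 83 86 b4 70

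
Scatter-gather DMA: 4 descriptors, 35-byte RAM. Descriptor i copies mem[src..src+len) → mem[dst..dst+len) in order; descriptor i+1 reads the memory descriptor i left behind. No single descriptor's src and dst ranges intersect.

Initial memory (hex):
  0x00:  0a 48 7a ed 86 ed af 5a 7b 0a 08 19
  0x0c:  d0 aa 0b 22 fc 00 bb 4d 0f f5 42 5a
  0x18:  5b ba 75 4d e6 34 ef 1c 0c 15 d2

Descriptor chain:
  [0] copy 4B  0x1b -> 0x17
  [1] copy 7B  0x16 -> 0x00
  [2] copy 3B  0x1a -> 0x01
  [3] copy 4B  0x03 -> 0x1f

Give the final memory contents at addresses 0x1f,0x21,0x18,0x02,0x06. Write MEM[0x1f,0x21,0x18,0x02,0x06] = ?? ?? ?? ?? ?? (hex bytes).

  after D0: wrote 4B at 0x17 = 4de634ef
  after D1: wrote 7B at 0x00 = 424de634ef4de6
  after D2: wrote 3B at 0x01 = ef4de6
  after D3: wrote 4B at 0x1f = e6ef4de6
query mem[0x1f]=0xe6, mem[0x21]=0x4d, mem[0x18]=0xe6, mem[0x02]=0x4d, mem[0x06]=0xe6

MEM[0x1f,0x21,0x18,0x02,0x06] = e6 4d e6 4d e6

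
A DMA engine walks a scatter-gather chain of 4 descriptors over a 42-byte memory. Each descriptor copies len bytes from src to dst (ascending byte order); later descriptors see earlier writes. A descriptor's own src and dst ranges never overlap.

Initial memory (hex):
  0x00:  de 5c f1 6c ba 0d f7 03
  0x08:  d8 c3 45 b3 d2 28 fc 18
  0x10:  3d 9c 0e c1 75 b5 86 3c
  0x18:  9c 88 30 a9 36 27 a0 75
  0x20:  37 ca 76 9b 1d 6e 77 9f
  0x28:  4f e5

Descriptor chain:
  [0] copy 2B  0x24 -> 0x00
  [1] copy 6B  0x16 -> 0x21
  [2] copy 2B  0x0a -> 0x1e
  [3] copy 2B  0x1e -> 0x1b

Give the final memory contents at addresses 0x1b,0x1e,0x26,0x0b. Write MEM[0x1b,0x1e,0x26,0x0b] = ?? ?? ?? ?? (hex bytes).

MEM[0x1b,0x1e,0x26,0x0b] = 45 45 a9 b3

[0] 0x24->0x00 len=2 : 1d 6e
[1] 0x16->0x21 len=6 : 86 3c 9c 88 30 a9
[2] 0x0a->0x1e len=2 : 45 b3
[3] 0x1e->0x1b len=2 : 45 b3
query mem[0x1b]=0x45, mem[0x1e]=0x45, mem[0x26]=0xa9, mem[0x0b]=0xb3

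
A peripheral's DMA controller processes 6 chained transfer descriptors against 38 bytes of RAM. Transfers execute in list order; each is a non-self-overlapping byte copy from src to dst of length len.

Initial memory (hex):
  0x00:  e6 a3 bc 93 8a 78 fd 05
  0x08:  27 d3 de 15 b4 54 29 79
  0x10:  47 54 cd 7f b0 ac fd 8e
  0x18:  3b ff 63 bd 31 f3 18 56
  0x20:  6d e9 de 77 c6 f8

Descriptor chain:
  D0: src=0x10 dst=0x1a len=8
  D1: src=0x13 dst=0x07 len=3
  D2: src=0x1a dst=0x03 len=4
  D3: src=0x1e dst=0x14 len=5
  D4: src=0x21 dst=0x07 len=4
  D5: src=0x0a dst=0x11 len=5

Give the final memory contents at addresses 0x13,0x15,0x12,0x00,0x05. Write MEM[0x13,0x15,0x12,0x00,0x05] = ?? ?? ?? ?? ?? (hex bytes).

MEM[0x13,0x15,0x12,0x00,0x05] = b4 29 15 e6 cd

[0] 0x10->0x1a len=8 : 47 54 cd 7f b0 ac fd 8e
[1] 0x13->0x07 len=3 : 7f b0 ac
[2] 0x1a->0x03 len=4 : 47 54 cd 7f
[3] 0x1e->0x14 len=5 : b0 ac fd 8e de
[4] 0x21->0x07 len=4 : 8e de 77 c6
[5] 0x0a->0x11 len=5 : c6 15 b4 54 29
query mem[0x13]=0xb4, mem[0x15]=0x29, mem[0x12]=0x15, mem[0x00]=0xe6, mem[0x05]=0xcd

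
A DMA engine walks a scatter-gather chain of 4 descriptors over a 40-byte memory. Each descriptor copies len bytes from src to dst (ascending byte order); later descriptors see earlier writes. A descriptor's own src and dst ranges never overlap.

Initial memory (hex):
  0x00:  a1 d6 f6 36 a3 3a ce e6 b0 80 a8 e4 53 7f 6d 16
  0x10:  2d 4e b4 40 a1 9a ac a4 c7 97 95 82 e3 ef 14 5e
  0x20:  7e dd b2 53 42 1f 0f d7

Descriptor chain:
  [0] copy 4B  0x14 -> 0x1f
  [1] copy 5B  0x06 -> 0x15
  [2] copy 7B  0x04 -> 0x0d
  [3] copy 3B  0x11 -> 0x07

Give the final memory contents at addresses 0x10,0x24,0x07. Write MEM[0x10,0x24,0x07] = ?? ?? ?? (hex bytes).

D0: mem[0x1f..0x22] <- [a1 9a ac a4]
D1: mem[0x15..0x19] <- [ce e6 b0 80 a8]
D2: mem[0x0d..0x13] <- [a3 3a ce e6 b0 80 a8]
D3: mem[0x07..0x09] <- [b0 80 a8]
query mem[0x10]=0xe6, mem[0x24]=0x42, mem[0x07]=0xb0

MEM[0x10,0x24,0x07] = e6 42 b0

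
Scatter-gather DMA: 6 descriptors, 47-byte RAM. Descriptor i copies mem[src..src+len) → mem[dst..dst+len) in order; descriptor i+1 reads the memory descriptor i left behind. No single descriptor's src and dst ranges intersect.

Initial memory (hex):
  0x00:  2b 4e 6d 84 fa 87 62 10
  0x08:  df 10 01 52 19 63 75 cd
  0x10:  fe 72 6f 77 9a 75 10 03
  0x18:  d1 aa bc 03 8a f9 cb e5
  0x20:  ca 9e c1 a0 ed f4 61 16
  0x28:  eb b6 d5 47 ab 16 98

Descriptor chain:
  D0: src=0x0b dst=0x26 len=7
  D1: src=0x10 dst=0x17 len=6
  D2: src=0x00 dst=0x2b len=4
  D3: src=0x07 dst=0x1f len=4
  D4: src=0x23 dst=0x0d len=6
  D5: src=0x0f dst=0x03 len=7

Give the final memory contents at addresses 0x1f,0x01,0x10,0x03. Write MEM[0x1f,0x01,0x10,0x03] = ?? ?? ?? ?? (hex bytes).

[0] 0x0b->0x26 len=7 : 52 19 63 75 cd fe 72
[1] 0x10->0x17 len=6 : fe 72 6f 77 9a 75
[2] 0x00->0x2b len=4 : 2b 4e 6d 84
[3] 0x07->0x1f len=4 : 10 df 10 01
[4] 0x23->0x0d len=6 : a0 ed f4 52 19 63
[5] 0x0f->0x03 len=7 : f4 52 19 63 77 9a 75
query mem[0x1f]=0x10, mem[0x01]=0x4e, mem[0x10]=0x52, mem[0x03]=0xf4

MEM[0x1f,0x01,0x10,0x03] = 10 4e 52 f4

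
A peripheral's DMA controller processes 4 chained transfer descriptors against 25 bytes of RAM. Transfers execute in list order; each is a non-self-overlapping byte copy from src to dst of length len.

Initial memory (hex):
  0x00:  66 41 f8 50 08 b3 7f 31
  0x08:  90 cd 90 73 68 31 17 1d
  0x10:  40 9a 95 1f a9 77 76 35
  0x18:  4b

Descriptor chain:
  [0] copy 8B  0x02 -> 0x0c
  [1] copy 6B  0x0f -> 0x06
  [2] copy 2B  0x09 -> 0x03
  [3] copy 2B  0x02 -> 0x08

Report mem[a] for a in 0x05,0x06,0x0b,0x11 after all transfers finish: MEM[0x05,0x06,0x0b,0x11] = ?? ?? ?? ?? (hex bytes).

[0] 0x02->0x0c len=8 : f8 50 08 b3 7f 31 90 cd
[1] 0x0f->0x06 len=6 : b3 7f 31 90 cd a9
[2] 0x09->0x03 len=2 : 90 cd
[3] 0x02->0x08 len=2 : f8 90
query mem[0x05]=0xb3, mem[0x06]=0xb3, mem[0x0b]=0xa9, mem[0x11]=0x31

MEM[0x05,0x06,0x0b,0x11] = b3 b3 a9 31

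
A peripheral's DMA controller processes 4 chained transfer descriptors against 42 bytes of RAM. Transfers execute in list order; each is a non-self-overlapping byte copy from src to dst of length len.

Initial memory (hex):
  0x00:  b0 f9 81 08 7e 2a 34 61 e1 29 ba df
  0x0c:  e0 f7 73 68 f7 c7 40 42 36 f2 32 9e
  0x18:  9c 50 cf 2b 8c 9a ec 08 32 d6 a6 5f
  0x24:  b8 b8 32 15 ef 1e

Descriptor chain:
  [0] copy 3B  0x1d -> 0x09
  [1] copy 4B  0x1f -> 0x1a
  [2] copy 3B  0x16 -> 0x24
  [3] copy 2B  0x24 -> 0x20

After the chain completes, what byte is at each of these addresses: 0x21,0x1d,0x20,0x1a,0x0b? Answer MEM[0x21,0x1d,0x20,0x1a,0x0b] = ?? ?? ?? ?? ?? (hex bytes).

MEM[0x21,0x1d,0x20,0x1a,0x0b] = 9e a6 32 08 08

[0] 0x1d->0x09 len=3 : 9a ec 08
[1] 0x1f->0x1a len=4 : 08 32 d6 a6
[2] 0x16->0x24 len=3 : 32 9e 9c
[3] 0x24->0x20 len=2 : 32 9e
query mem[0x21]=0x9e, mem[0x1d]=0xa6, mem[0x20]=0x32, mem[0x1a]=0x08, mem[0x0b]=0x08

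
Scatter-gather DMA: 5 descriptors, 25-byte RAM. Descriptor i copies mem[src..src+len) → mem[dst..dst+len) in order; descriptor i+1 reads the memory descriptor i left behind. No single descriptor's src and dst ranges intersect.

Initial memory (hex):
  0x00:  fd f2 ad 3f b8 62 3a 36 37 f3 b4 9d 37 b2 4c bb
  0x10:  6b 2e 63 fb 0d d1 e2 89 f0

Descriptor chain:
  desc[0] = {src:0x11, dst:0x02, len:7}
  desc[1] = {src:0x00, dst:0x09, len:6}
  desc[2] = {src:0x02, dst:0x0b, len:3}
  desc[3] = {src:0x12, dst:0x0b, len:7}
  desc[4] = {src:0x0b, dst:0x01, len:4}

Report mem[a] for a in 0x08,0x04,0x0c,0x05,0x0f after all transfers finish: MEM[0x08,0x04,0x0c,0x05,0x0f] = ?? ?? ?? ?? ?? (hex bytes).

MEM[0x08,0x04,0x0c,0x05,0x0f] = 89 d1 fb 0d e2

  after D0: wrote 7B at 0x02 = 2e63fb0dd1e289
  after D1: wrote 6B at 0x09 = fdf22e63fb0d
  after D2: wrote 3B at 0x0b = 2e63fb
  after D3: wrote 7B at 0x0b = 63fb0dd1e289f0
  after D4: wrote 4B at 0x01 = 63fb0dd1
query mem[0x08]=0x89, mem[0x04]=0xd1, mem[0x0c]=0xfb, mem[0x05]=0x0d, mem[0x0f]=0xe2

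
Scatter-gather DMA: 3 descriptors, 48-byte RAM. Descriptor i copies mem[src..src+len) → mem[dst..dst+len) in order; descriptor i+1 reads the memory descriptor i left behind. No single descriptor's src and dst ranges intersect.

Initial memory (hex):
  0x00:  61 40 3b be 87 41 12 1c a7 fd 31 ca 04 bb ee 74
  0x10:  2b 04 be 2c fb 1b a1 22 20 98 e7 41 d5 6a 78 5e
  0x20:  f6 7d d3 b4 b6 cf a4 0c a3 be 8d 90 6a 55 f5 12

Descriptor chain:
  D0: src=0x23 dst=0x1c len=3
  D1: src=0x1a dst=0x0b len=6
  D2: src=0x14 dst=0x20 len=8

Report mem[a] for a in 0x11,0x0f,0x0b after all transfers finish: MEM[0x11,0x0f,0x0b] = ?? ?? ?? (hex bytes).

  after D0: wrote 3B at 0x1c = b4b6cf
  after D1: wrote 6B at 0x0b = e741b4b6cf5e
  after D2: wrote 8B at 0x20 = fb1ba1222098e741
query mem[0x11]=0x04, mem[0x0f]=0xcf, mem[0x0b]=0xe7

MEM[0x11,0x0f,0x0b] = 04 cf e7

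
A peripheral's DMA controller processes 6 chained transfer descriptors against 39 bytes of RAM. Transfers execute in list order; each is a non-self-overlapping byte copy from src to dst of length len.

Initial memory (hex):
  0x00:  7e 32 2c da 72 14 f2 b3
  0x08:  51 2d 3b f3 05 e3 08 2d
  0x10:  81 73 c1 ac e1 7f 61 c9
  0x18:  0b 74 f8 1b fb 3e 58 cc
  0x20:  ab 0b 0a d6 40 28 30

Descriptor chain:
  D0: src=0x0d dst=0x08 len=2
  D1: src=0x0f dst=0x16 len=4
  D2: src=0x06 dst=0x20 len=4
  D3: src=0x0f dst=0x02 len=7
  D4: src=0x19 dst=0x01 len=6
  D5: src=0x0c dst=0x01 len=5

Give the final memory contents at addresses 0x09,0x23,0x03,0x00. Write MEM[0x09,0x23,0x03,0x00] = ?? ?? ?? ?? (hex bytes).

MEM[0x09,0x23,0x03,0x00] = 08 08 08 7e

#0 dst[0x08+2] := {0xe3,0x08}
#1 dst[0x16+4] := {0x2d,0x81,0x73,0xc1}
#2 dst[0x20+4] := {0xf2,0xb3,0xe3,0x08}
#3 dst[0x02+7] := {0x2d,0x81,0x73,0xc1,0xac,0xe1,0x7f}
#4 dst[0x01+6] := {0xc1,0xf8,0x1b,0xfb,0x3e,0x58}
#5 dst[0x01+5] := {0x05,0xe3,0x08,0x2d,0x81}
query mem[0x09]=0x08, mem[0x23]=0x08, mem[0x03]=0x08, mem[0x00]=0x7e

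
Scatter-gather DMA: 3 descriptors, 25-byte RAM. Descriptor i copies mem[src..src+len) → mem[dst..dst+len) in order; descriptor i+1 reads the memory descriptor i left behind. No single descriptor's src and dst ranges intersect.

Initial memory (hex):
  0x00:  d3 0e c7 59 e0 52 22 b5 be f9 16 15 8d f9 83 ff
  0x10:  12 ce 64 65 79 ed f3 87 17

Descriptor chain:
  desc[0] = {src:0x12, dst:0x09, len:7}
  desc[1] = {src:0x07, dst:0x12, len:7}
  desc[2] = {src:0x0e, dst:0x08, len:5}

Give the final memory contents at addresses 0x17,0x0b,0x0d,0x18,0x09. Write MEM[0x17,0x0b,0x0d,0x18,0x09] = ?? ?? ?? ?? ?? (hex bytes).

[0] 0x12->0x09 len=7 : 64 65 79 ed f3 87 17
[1] 0x07->0x12 len=7 : b5 be 64 65 79 ed f3
[2] 0x0e->0x08 len=5 : 87 17 12 ce b5
query mem[0x17]=0xed, mem[0x0b]=0xce, mem[0x0d]=0xf3, mem[0x18]=0xf3, mem[0x09]=0x17

MEM[0x17,0x0b,0x0d,0x18,0x09] = ed ce f3 f3 17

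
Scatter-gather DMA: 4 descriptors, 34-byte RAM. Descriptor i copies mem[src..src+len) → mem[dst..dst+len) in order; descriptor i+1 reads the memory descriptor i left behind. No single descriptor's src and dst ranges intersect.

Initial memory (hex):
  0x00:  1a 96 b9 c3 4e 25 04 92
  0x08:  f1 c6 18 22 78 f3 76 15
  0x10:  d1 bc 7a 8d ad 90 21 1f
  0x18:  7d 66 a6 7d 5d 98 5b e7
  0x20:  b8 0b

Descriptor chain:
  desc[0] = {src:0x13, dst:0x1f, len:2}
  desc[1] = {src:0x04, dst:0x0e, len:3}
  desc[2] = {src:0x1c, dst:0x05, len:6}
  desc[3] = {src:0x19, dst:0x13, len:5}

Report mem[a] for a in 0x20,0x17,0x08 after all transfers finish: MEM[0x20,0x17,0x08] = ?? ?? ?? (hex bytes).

#0 dst[0x1f+2] := {0x8d,0xad}
#1 dst[0x0e+3] := {0x4e,0x25,0x04}
#2 dst[0x05+6] := {0x5d,0x98,0x5b,0x8d,0xad,0x0b}
#3 dst[0x13+5] := {0x66,0xa6,0x7d,0x5d,0x98}
query mem[0x20]=0xad, mem[0x17]=0x98, mem[0x08]=0x8d

MEM[0x20,0x17,0x08] = ad 98 8d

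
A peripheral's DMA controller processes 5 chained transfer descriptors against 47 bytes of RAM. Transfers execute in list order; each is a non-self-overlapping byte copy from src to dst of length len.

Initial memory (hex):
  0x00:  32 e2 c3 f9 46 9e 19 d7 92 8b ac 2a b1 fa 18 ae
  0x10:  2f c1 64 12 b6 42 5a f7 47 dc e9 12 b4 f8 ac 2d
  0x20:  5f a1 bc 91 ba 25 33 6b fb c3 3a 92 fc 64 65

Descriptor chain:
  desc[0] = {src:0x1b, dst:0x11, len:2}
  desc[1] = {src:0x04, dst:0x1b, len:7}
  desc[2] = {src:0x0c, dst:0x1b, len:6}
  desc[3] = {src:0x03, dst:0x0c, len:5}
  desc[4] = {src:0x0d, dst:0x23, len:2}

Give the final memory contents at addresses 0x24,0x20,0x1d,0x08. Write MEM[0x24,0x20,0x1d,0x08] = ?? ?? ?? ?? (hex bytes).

D0: mem[0x11..0x12] <- [12 b4]
D1: mem[0x1b..0x21] <- [46 9e 19 d7 92 8b ac]
D2: mem[0x1b..0x20] <- [b1 fa 18 ae 2f 12]
D3: mem[0x0c..0x10] <- [f9 46 9e 19 d7]
D4: mem[0x23..0x24] <- [46 9e]
query mem[0x24]=0x9e, mem[0x20]=0x12, mem[0x1d]=0x18, mem[0x08]=0x92

MEM[0x24,0x20,0x1d,0x08] = 9e 12 18 92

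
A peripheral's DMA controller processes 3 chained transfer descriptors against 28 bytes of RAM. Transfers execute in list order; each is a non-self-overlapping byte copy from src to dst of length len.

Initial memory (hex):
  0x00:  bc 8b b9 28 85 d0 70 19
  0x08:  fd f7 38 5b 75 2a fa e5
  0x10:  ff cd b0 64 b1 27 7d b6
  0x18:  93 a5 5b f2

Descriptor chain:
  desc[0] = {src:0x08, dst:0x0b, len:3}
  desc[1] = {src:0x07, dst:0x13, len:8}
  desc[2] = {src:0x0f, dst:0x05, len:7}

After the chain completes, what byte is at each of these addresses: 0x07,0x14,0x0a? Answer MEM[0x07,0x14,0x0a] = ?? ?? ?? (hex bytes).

MEM[0x07,0x14,0x0a] = cd fd fd

#0 dst[0x0b+3] := {0xfd,0xf7,0x38}
#1 dst[0x13+8] := {0x19,0xfd,0xf7,0x38,0xfd,0xf7,0x38,0xfa}
#2 dst[0x05+7] := {0xe5,0xff,0xcd,0xb0,0x19,0xfd,0xf7}
query mem[0x07]=0xcd, mem[0x14]=0xfd, mem[0x0a]=0xfd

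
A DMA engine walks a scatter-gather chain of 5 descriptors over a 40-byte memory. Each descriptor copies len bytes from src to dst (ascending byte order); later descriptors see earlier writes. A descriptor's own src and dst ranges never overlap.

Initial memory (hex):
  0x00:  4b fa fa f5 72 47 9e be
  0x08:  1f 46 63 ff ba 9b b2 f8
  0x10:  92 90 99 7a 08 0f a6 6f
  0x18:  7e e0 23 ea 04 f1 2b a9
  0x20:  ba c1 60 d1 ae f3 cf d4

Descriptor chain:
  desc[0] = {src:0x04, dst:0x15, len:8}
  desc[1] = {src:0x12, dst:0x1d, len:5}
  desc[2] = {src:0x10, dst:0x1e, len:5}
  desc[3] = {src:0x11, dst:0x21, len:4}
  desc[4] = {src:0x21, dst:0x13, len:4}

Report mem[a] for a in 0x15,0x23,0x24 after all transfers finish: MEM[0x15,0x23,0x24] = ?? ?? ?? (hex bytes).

#0 dst[0x15+8] := {0x72,0x47,0x9e,0xbe,0x1f,0x46,0x63,0xff}
#1 dst[0x1d+5] := {0x99,0x7a,0x08,0x72,0x47}
#2 dst[0x1e+5] := {0x92,0x90,0x99,0x7a,0x08}
#3 dst[0x21+4] := {0x90,0x99,0x7a,0x08}
#4 dst[0x13+4] := {0x90,0x99,0x7a,0x08}
query mem[0x15]=0x7a, mem[0x23]=0x7a, mem[0x24]=0x08

MEM[0x15,0x23,0x24] = 7a 7a 08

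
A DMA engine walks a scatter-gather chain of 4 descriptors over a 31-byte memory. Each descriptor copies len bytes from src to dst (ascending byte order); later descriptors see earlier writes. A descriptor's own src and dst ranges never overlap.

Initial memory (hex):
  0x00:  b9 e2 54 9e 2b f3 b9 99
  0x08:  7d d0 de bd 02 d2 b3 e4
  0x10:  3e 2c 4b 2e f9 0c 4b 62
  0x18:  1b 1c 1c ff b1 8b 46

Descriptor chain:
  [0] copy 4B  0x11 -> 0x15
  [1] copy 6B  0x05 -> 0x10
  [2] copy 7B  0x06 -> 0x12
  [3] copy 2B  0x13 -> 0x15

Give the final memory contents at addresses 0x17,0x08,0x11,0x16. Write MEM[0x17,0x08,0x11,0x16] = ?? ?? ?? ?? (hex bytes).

#0 dst[0x15+4] := {0x2c,0x4b,0x2e,0xf9}
#1 dst[0x10+6] := {0xf3,0xb9,0x99,0x7d,0xd0,0xde}
#2 dst[0x12+7] := {0xb9,0x99,0x7d,0xd0,0xde,0xbd,0x02}
#3 dst[0x15+2] := {0x99,0x7d}
query mem[0x17]=0xbd, mem[0x08]=0x7d, mem[0x11]=0xb9, mem[0x16]=0x7d

MEM[0x17,0x08,0x11,0x16] = bd 7d b9 7d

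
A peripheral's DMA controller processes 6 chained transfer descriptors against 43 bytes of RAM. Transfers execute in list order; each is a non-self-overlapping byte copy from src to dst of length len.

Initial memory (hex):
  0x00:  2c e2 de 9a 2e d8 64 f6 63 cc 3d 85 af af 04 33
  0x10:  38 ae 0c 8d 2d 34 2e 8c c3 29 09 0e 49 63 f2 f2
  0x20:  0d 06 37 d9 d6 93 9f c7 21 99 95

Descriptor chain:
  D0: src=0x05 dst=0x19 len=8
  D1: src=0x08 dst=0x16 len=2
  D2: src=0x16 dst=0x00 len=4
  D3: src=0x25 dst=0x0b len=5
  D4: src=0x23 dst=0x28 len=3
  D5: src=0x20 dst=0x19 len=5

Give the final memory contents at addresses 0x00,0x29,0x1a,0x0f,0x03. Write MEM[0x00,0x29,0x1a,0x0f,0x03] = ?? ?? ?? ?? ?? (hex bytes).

  after D0: wrote 8B at 0x19 = d864f663cc3d85af
  after D1: wrote 2B at 0x16 = 63cc
  after D2: wrote 4B at 0x00 = 63ccc3d8
  after D3: wrote 5B at 0x0b = 939fc72199
  after D4: wrote 3B at 0x28 = d9d693
  after D5: wrote 5B at 0x19 = af0637d9d6
query mem[0x00]=0x63, mem[0x29]=0xd6, mem[0x1a]=0x06, mem[0x0f]=0x99, mem[0x03]=0xd8

MEM[0x00,0x29,0x1a,0x0f,0x03] = 63 d6 06 99 d8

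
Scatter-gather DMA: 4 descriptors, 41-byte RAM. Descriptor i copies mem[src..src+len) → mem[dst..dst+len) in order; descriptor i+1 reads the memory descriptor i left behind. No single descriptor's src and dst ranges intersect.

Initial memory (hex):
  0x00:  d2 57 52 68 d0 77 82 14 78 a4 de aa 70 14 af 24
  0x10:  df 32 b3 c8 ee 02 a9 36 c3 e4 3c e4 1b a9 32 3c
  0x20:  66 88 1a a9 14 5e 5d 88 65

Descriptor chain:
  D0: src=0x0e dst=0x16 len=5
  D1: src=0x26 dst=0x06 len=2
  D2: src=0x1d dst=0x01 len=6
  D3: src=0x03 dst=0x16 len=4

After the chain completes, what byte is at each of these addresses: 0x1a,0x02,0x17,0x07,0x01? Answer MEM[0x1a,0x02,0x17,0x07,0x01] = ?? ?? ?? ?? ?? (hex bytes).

MEM[0x1a,0x02,0x17,0x07,0x01] = b3 32 66 88 a9

  after D0: wrote 5B at 0x16 = af24df32b3
  after D1: wrote 2B at 0x06 = 5d88
  after D2: wrote 6B at 0x01 = a9323c66881a
  after D3: wrote 4B at 0x16 = 3c66881a
query mem[0x1a]=0xb3, mem[0x02]=0x32, mem[0x17]=0x66, mem[0x07]=0x88, mem[0x01]=0xa9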